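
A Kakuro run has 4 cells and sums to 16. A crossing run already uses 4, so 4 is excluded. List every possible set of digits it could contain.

4 distinct digits from 1–9 sum between 10 and 30.
Dropping sets that contain 4.

{1,2,5,8}; {1,2,6,7}; {1,3,5,7}; {2,3,5,6}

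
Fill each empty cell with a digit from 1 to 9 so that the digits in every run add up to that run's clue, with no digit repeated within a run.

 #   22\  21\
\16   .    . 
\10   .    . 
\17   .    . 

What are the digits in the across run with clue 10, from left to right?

16 in 2 cells must be {7,9}; 17 in 2 cells must be {8,9}.
Nothing is forced directly, so branch on R3C2, whose candidates are 8 or 9. If R3C2 = 9: that forces R1C2 = 7, after which R2C2 would have to be in {1,2,3,4,6,7,8,9} for the 10 across but in {5} for the 21 down — contradiction. So R3C2 = 8.
R3C1 = 17 − 8 = 9 completes the 17 across.
Given what's placed, R1C1 must be 7 to fit the 16 across and 22 down.
R1C2 = 16 − 7 = 9 completes the 16 across.
R2C1 = 22 − 16 = 6 completes the 22 down.
R2C2 = 10 − 6 = 4 completes the 10 across.

6, 4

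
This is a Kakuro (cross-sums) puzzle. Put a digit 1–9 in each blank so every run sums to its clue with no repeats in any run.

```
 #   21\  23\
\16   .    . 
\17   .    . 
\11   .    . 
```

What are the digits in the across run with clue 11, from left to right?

16 in 2 cells must be {7,9}; 17 in 2 cells must be {8,9}; 23 in 3 cells must be {6,8,9}.
The 16 across and the 23 down share only 9, so R1C2 = 9.
Given what's placed, R2C2 must be 8 to fit the 17 across and 23 down.
R3C2 = 23 − 17 = 6 completes the 23 down.
R1C1 = 16 − 9 = 7 completes the 16 across.
R2C1 = 17 − 8 = 9 completes the 17 across.
R3C1 = 11 − 6 = 5 completes the 11 across.

5 6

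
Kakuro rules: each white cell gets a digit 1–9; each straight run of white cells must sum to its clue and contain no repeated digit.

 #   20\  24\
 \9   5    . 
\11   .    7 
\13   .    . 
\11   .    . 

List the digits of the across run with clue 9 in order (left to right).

R1C2 = 9 − 5 = 4 completes the 9 across.
R2C1 = 11 − 7 = 4 completes the 11 across.
No cell is forced outright now. R3C1 can only be 8 or 9 (the digits allowed by both its 13 across and its 20 down). If R3C1 = 9: then R3C2 would have to be in {4} for the 13 across but in {5,8} for the 24 down — contradiction. So R3C1 = 8.
R3C2 = 13 − 8 = 5 completes the 13 across.
R4C1 = 20 − 17 = 3 completes the 20 down.
R4C2 = 11 − 3 = 8 completes the 11 across.

5 4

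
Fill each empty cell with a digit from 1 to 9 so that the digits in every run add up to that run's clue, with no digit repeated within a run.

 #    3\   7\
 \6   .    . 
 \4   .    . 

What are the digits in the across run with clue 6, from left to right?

2 4

4 in 2 cells must be {1,3}; 3 in 2 cells must be {1,2}.
The 4 across and the 3 down share only 1, so R2C1 = 1.
R2C2 = 4 − 1 = 3 completes the 4 across.
R1C1 = 3 − 1 = 2 completes the 3 down.
R1C2 = 6 − 2 = 4 completes the 6 across.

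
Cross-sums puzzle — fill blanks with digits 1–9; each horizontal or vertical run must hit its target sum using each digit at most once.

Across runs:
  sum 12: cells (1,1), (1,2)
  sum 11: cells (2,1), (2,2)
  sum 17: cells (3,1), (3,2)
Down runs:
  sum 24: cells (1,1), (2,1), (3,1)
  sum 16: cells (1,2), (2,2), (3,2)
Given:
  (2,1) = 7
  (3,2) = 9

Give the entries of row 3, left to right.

8, 9

17 in 2 cells must be {8,9}; 24 in 3 cells must be {7,8,9}.
(2,2) = 11 − 7 = 4 completes the 11 across.
(3,1) = 17 − 9 = 8 completes the 17 across.
(1,1) = 24 − 15 = 9 completes the 24 down.
(1,2) = 12 − 9 = 3 completes the 12 across.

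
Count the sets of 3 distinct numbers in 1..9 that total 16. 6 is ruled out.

5

3 distinct digits from 1–9 sum between 6 and 24.
Dropping sets that contain 6.
Enumerating: {1,7,8}, {2,5,9}, {3,4,9}, {3,5,8}, {4,5,7}.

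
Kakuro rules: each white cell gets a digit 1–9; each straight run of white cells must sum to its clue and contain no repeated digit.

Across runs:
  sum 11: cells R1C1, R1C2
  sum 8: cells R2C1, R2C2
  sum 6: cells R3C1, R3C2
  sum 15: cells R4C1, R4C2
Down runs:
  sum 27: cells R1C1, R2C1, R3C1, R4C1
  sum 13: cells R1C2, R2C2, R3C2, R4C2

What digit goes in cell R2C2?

2

Nothing is forced directly, so branch on R3C1, whose candidates are 4 or 5. If R3C1 = 4: that forces R2C1 = 6, R2C2 = 2, after which R3C2 would have to be in {2} for the 6 across but in {1,3,4,6,7} for the 13 down — contradiction. So R3C1 = 5.
R3C2 = 6 − 5 = 1 completes the 6 across.
Nothing is forced directly, so branch on R2C1, whose candidates are 6 or 7. If R2C1 = 7: then R2C2 would have to be in {1} for the 8 across but in {2,3,4,5,6,7} for the 13 down — contradiction. So R2C1 = 6.
R2C2 = 8 − 6 = 2 completes the 8 across.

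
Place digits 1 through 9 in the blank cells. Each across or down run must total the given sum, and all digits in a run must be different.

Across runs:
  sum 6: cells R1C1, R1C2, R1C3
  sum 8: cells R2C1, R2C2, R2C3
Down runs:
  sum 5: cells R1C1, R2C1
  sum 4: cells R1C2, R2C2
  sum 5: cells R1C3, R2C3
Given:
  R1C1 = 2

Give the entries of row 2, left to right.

6 in 3 cells must be {1,2,3}; 4 in 2 cells must be {1,3}.
R2C1 = 5 − 2 = 3 completes the 5 down.
Given what's placed, R2C2 must be 1 to fit the 8 across and 4 down.
R2C3 = 8 − 4 = 4 completes the 8 across.
R1C2 = 4 − 1 = 3 completes the 4 down.
R1C3 = 6 − 5 = 1 completes the 6 across.

3, 1, 4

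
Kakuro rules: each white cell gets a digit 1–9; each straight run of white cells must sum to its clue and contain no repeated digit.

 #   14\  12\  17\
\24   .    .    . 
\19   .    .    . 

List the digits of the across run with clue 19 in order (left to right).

24 in 3 cells must be {7,8,9}; 17 in 2 cells must be {8,9}.
Nothing is forced directly, so branch on R1C1, whose candidates are 8 or 9. If R1C1 = 9: that forces R1C3 = 8, R2C1 = 5, R2C2 = 8, after which R2C3 would have to be in {6} for the 19 across but in {9} for the 17 down — contradiction. So R1C1 = 8.
Given what's placed, R1C3 must be 9 to fit the 24 across and 17 down.
R2C1 = 14 − 8 = 6 completes the 14 down.
R2C3 = 17 − 9 = 8 completes the 17 down.
R1C2 = 24 − 17 = 7 completes the 24 across.
R2C2 = 19 − 14 = 5 completes the 19 across.

6 5 8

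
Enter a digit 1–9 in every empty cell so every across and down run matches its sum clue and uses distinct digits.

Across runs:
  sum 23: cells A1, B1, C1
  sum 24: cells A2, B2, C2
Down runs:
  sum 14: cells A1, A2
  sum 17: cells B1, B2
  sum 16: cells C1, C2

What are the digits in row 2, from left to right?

8, 9, 7

23 in 3 cells must be {6,8,9}; 24 in 3 cells must be {7,8,9}; 17 in 2 cells must be {8,9}.
The 23 across and the 16 down share only 9, so C1 = 9.
C2 = 16 − 9 = 7 completes the 16 down.
Given what's placed, B1 must be 8 to fit the 23 across and 17 down.
B2 = 17 − 8 = 9 completes the 17 down.
A1 = 23 − 17 = 6 completes the 23 across.
A2 = 24 − 16 = 8 completes the 24 across.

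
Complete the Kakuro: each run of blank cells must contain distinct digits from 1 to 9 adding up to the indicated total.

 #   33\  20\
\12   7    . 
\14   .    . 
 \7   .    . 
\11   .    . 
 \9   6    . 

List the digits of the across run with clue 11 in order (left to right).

9, 2

R1C2 = 12 − 7 = 5 completes the 12 across.
Given what's placed, R3C1 must be 3 to fit the 7 across and 33 down.
R3C2 = 7 − 3 = 4 completes the 7 across.
R5C2 = 9 − 6 = 3 completes the 9 across.
R2C2 = 6: the only remaining digit allowed by both the 14 across and the 20 down.
R4C2 = 20 − 18 = 2 completes the 20 down.
R2C1 = 14 − 6 = 8 completes the 14 across.
R4C1 = 11 − 2 = 9 completes the 11 across.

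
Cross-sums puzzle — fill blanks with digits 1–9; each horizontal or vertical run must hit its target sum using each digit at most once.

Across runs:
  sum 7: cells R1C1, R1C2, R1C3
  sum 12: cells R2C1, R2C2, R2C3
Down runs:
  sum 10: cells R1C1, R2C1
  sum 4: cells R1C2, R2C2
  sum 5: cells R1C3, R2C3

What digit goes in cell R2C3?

1

7 in 3 cells must be {1,2,4}; 4 in 2 cells must be {1,3}.
The 7 across and the 4 down share only 1, so R1C2 = 1.
R2C2 = 4 − 1 = 3 completes the 4 down.
Nothing is forced directly, so branch on R1C1, whose candidates are 2 or 4. If R1C1 = 4: that forces R1C3 = 2, after which R2C1 would have to be in {1,2,4,5,7,8} for the 12 across but in {6} for the 10 down — contradiction. So R1C1 = 2.
R1C3 = 7 − 3 = 4 completes the 7 across.
R2C1 = 10 − 2 = 8 completes the 10 down.
R2C3 = 12 − 11 = 1 completes the 12 across.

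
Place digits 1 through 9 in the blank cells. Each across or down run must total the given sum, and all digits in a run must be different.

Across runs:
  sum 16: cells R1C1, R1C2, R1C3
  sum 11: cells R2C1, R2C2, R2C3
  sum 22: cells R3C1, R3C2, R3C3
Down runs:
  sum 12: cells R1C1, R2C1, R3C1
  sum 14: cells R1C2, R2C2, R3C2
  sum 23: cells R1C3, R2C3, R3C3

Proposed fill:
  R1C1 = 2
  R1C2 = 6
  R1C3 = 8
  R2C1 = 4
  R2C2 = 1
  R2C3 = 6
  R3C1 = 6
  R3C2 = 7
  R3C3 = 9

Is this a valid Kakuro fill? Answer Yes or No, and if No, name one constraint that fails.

Yes

Across: 2+6+8=16; 4+1+6=11; 6+7+9=22. Down: 2+4+6=12; 6+1+7=14; 8+6+9=23. No digit repeats within any run.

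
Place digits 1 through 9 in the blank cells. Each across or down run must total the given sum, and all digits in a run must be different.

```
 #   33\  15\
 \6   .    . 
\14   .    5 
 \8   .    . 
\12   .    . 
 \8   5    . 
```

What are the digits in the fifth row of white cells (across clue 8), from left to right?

5, 3

15 in 5 cells must be {1,2,3,4,5}.
R1C1 = 4: the only remaining digit allowed by both the 6 across and the 33 down.
R1C2 = 6 − 4 = 2 completes the 6 across.
R2C1 = 14 − 5 = 9 completes the 14 across.
Given what's placed, R3C1 must be 7 to fit the 8 across and 33 down.
R3C2 = 8 − 7 = 1 completes the 8 across.
R4C1 = 33 − 25 = 8 completes the 33 down.
R4C2 = 12 − 8 = 4 completes the 12 across.
R5C2 = 8 − 5 = 3 completes the 8 across.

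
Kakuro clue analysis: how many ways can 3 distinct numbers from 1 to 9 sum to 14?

3 distinct digits from 1–9 sum between 6 and 24.

8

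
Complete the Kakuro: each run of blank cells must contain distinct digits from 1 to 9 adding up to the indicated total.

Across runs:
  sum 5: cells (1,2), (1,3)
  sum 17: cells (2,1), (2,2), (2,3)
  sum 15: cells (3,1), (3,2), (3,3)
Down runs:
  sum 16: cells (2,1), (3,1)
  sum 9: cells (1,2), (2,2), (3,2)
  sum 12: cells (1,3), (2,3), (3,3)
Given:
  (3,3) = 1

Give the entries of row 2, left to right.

16 in 2 cells must be {7,9}.
Given what's placed, (3,1) must be 9 to fit the 15 across and 16 down.
(3,2) = 15 − 10 = 5 completes the 15 across.
(2,1) = 16 − 9 = 7 completes the 16 down.
Given what's placed, (2,2) must be 1 to fit the 17 across and 9 down.
(2,3) = 17 − 8 = 9 completes the 17 across.
(1,2) = 9 − 6 = 3 completes the 9 down.
(1,3) = 5 − 3 = 2 completes the 5 across.

7 1 9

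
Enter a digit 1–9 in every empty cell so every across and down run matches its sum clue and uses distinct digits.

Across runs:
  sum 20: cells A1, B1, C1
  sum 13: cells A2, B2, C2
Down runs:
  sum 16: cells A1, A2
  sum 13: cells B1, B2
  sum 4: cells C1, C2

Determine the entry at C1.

16 in 2 cells must be {7,9}; 4 in 2 cells must be {1,3}.
The 20 across and the 4 down share only 3, so C1 = 3.
C2 = 4 − 3 = 1 completes the 4 down.
Given what's placed, A1 must be 9 to fit the 20 across and 16 down.
B1 = 20 − 12 = 8 completes the 20 across.
A2 = 16 − 9 = 7 completes the 16 down.
B2 = 13 − 8 = 5 completes the 13 across.

3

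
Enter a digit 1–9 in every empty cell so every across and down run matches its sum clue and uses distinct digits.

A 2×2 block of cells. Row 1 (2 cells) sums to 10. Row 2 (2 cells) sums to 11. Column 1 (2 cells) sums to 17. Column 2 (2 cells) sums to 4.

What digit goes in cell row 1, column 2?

1

17 in 2 cells must be {8,9}; 4 in 2 cells must be {1,3}.
The 11 across and the 4 down share only 3, so (2,2) = 3.
(1,2) = 4 − 3 = 1 completes the 4 down.
(2,1) = 11 − 3 = 8 completes the 11 across.
(1,1) = 10 − 1 = 9 completes the 10 across.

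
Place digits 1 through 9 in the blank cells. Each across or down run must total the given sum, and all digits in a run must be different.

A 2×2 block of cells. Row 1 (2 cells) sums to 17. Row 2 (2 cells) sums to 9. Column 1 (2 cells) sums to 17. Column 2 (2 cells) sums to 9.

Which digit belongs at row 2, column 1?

17 in 2 cells must be {8,9}.
The 17 across and the 9 down share only 8, so (1,2) = 8.
The 9 across and the 17 down share only 8, so (2,1) = 8.
(2,2) = 9 − 8 = 1 completes the 9 across.
(1,1) = 17 − 8 = 9 completes the 17 across.

8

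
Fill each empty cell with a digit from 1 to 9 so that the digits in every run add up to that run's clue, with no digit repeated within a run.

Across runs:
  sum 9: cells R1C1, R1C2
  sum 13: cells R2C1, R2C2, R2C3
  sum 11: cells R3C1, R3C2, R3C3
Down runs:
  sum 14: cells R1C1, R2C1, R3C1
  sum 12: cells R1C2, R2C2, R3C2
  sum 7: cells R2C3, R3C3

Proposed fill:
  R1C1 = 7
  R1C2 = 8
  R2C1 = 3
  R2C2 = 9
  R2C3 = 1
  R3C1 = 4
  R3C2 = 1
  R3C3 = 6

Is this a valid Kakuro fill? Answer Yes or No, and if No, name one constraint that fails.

No — the down run R1C2–R3C2 sums to 18, not 12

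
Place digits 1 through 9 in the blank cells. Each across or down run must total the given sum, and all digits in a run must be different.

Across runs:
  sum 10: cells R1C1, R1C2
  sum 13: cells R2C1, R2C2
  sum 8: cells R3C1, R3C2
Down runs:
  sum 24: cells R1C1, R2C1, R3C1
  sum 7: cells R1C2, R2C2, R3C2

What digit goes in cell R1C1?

8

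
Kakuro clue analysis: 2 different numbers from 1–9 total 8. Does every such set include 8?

No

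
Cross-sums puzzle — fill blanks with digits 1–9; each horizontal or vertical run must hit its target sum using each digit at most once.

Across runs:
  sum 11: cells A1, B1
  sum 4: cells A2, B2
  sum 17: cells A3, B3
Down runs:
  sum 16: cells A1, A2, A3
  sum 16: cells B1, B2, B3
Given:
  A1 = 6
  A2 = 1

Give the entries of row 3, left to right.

9 8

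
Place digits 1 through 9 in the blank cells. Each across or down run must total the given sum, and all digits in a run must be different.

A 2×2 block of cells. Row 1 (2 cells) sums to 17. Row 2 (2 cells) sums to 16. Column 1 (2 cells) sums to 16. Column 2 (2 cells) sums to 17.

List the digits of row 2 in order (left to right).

7, 9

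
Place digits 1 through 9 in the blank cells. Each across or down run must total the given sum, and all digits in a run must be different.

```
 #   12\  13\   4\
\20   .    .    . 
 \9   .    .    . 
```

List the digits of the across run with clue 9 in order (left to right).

3 5 1

4 in 2 cells must be {1,3}.
The 20 across and the 4 down share only 3, so R1C3 = 3.
R2C3 = 4 − 3 = 1 completes the 4 down.
Nothing is forced directly, so branch on R2C1, whose candidates are 3 or 5. If R2C1 = 5: then R1C1 would have to be in {8,9} for the 20 across but in {7} for the 12 down — contradiction. So R2C1 = 3.
R1C1 = 12 − 3 = 9 completes the 12 down.
R1C2 = 20 − 12 = 8 completes the 20 across.
R2C2 = 9 − 4 = 5 completes the 9 across.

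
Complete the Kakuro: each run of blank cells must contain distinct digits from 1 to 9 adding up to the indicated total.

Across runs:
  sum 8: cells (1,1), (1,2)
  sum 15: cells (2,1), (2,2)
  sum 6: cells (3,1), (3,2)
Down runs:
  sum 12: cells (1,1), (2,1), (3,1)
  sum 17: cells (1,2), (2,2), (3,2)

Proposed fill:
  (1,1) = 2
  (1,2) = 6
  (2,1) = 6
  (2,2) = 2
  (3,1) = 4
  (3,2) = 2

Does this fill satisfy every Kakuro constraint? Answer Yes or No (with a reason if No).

No — the across run (2,1)–(2,2) sums to 8, not 15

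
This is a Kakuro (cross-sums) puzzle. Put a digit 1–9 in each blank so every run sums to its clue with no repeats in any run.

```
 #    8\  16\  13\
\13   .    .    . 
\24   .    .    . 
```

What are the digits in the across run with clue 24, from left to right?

7 9 8

24 in 3 cells must be {7,8,9}; 16 in 2 cells must be {7,9}.
The 24 across and the 8 down share only 7, so R2C1 = 7.
Given what's placed, R2C2 must be 9 to fit the 24 across and 16 down.
R2C3 = 24 − 16 = 8 completes the 24 across.
R1C1 = 8 − 7 = 1 completes the 8 down.
R1C2 = 16 − 9 = 7 completes the 16 down.
R1C3 = 13 − 8 = 5 completes the 13 across.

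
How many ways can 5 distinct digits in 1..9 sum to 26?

5 distinct digits from 1–9 sum between 15 and 35.

11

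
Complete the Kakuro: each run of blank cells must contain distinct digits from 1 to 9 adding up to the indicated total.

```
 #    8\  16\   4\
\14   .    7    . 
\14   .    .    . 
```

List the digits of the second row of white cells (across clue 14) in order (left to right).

2 9 3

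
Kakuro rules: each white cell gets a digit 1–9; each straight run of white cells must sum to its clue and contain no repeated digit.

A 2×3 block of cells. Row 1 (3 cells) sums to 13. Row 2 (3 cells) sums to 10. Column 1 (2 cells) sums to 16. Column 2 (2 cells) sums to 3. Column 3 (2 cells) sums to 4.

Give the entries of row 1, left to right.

16 in 2 cells must be {7,9}; 3 in 2 cells must be {1,2}; 4 in 2 cells must be {1,3}.
The 10 across and the 16 down share only 7, so (2,1) = 7.
Given what's placed, (2,3) must be 1 to fit the 10 across and 4 down.
(1,1) = 16 − 7 = 9 completes the 16 down.
(1,2) = 1: the only remaining digit allowed by both the 13 across and the 3 down.
(1,3) = 13 − 10 = 3 completes the 13 across.
(2,2) = 10 − 8 = 2 completes the 10 across.

9, 1, 3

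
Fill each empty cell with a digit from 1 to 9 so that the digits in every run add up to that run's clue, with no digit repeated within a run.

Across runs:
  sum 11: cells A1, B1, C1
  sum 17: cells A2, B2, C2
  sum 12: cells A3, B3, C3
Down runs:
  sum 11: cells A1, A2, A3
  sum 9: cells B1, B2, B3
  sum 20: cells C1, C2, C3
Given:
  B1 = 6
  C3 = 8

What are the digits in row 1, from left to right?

2 6 3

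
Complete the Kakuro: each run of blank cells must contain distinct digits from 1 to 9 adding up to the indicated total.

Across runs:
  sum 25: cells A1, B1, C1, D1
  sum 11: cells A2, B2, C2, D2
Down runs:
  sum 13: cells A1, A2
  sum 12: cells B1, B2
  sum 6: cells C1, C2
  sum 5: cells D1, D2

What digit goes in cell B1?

11 in 4 cells must be {1,2,3,5}.
Only 5 fits A2 under both its across sum 11 and down sum 13.
Given what's placed, B2 must be 3 to fit the 11 across and 12 down.
A1 = 13 − 5 = 8 completes the 13 down.
B1 = 12 − 3 = 9 completes the 12 down.

9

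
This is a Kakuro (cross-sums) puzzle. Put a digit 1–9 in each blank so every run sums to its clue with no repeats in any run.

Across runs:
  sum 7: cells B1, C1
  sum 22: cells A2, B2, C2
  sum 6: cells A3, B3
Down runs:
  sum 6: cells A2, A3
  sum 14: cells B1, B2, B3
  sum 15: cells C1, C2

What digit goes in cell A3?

1

The 7 across and the 15 down share only 6, so C1 = 6.
Intersecting the 22 across with the 6 down forces A2 = 5.
C2 = 15 − 6 = 9 completes the 15 down.
A3 = 6 − 5 = 1 completes the 6 down.
B3 = 6 − 1 = 5 completes the 6 across.
B1 = 7 − 6 = 1 completes the 7 across.
B2 = 22 − 14 = 8 completes the 22 across.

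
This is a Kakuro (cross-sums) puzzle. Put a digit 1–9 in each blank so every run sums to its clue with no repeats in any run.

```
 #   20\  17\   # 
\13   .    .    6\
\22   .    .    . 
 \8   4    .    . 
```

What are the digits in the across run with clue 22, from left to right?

Only 5 fits R2C3 under both its across sum 22 and down sum 6.
R3C3 = 6 − 5 = 1 completes the 6 down.
R2C1 = 9: the only remaining digit allowed by both the 22 across and the 20 down.
R2C2 = 22 − 14 = 8 completes the 22 across.
R3C2 = 8 − 5 = 3 completes the 8 across.
R1C1 = 20 − 13 = 7 completes the 20 down.
R1C2 = 13 − 7 = 6 completes the 13 across.

9, 8, 5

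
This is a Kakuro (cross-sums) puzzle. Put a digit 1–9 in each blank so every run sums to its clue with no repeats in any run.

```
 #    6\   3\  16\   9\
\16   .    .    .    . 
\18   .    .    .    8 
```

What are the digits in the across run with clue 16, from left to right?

3 in 2 cells must be {1,2}; 16 in 2 cells must be {7,9}.
R1C4 = 9 − 8 = 1 completes the 9 down.
R2C3 = 7: the only remaining digit allowed by both the 18 across and the 16 down.
Given what's placed, R1C2 must be 2 to fit the 16 across and 3 down.
R1C3 = 16 − 7 = 9 completes the 16 down.
R2C2 = 3 − 2 = 1 completes the 3 down.
R1C1 = 16 − 12 = 4 completes the 16 across.
R2C1 = 18 − 16 = 2 completes the 18 across.

4 2 9 1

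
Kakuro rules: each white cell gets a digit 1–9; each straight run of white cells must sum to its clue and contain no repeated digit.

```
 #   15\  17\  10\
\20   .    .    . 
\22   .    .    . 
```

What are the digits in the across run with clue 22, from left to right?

17 in 2 cells must be {8,9}.
Nothing is forced directly, so branch on R1C2, whose candidates are 8 or 9. If R1C2 = 9: that forces R2C2 = 8, R2C3 = 9, after which R1C3 would have to be in {3,4,5,6,7,8} for the 20 across but in {1} for the 10 down — contradiction. So R1C2 = 8.
R2C2 = 17 − 8 = 9 completes the 17 down.
Nothing is forced directly, so branch on R1C1, whose candidates are 7 or 9. If R1C1 = 7: then R1C3 would have to be in {5} for the 20 across but in {1,2,3,4,6,7,8,9} for the 10 down — contradiction. So R1C1 = 9.
R1C3 = 20 − 17 = 3 completes the 20 across.
R2C1 = 15 − 9 = 6 completes the 15 down.
R2C3 = 22 − 15 = 7 completes the 22 across.

6 9 7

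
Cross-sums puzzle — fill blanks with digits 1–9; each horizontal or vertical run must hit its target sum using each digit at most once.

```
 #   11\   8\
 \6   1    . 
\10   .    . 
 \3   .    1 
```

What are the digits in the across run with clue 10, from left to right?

3 in 2 cells must be {1,2}.
R1C2 = 6 − 1 = 5 completes the 6 across.
R2C2 = 8 − 6 = 2 completes the 8 down.
R3C1 = 3 − 1 = 2 completes the 3 across.
R2C1 = 10 − 2 = 8 completes the 10 across.

8 2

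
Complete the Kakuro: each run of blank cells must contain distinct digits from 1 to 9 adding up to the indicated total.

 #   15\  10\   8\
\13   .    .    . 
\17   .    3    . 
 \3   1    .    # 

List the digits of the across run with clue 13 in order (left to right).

6 5 2

3 in 2 cells must be {1,2}.
R3C2 = 3 − 1 = 2 completes the 3 across.
R1C2 = 10 − 5 = 5 completes the 10 down.
Given what's placed, R1C1 must be 6 to fit the 13 across and 15 down.
R1C3 = 13 − 11 = 2 completes the 13 across.
R2C1 = 15 − 7 = 8 completes the 15 down.
R2C3 = 17 − 11 = 6 completes the 17 across.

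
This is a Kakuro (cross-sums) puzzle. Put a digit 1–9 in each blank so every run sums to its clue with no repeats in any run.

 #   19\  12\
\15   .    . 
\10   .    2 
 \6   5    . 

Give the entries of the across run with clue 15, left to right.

6 9

R2C1 = 10 − 2 = 8 completes the 10 across.
R3C2 = 6 − 5 = 1 completes the 6 across.
R1C1 = 19 − 13 = 6 completes the 19 down.
R1C2 = 15 − 6 = 9 completes the 15 across.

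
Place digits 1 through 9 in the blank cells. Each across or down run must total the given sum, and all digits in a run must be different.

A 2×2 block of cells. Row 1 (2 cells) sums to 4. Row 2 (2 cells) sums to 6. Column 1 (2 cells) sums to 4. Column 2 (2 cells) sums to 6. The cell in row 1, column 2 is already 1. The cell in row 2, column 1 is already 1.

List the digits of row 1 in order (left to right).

3, 1

4 in 2 cells must be {1,3}.
(1,1) = 4 − 1 = 3 completes the 4 across.
(2,2) = 6 − 1 = 5 completes the 6 across.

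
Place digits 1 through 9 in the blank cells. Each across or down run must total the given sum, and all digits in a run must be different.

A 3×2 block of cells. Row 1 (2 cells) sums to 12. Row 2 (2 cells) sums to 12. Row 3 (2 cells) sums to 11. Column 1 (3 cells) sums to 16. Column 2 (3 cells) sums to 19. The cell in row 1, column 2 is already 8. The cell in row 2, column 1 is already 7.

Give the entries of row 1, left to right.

4 8

(1,1) = 12 − 8 = 4 completes the 12 across.
(2,2) = 12 − 7 = 5 completes the 12 across.
(3,1) = 16 − 11 = 5 completes the 16 down.
(3,2) = 11 − 5 = 6 completes the 11 across.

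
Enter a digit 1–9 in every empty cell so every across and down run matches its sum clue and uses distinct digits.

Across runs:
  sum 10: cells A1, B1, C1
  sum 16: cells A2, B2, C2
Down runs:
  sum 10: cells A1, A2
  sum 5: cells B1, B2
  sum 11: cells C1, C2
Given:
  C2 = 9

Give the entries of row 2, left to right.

C1 = 11 − 9 = 2 completes the 11 down.
No cell is forced outright now. B1 can only be 1 or 3 (the digits allowed by both its 10 across and its 5 down). If B1 = 3: then A1 would have to be in {5} for the 10 across but in {1,2,3,4,6,7,8,9} for the 10 down — contradiction. So B1 = 1.
A1 = 10 − 3 = 7 completes the 10 across.
A2 = 10 − 7 = 3 completes the 10 down.
B2 = 16 − 12 = 4 completes the 16 across.

3 4 9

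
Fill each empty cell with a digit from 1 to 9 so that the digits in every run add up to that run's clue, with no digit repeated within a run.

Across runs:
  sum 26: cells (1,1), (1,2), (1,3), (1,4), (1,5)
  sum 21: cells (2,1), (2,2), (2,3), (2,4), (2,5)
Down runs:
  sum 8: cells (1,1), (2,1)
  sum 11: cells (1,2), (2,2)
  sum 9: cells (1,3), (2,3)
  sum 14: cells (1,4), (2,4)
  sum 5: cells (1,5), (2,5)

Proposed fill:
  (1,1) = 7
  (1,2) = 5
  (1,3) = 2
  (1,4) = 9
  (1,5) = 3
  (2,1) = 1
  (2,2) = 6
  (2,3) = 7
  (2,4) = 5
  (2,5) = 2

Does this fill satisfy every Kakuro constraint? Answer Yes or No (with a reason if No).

Yes

Across: 7+5+2+9+3=26; 1+6+7+5+2=21. Down: 7+1=8; 5+6=11; 2+7=9; 9+5=14; 3+2=5. No digit repeats within any run.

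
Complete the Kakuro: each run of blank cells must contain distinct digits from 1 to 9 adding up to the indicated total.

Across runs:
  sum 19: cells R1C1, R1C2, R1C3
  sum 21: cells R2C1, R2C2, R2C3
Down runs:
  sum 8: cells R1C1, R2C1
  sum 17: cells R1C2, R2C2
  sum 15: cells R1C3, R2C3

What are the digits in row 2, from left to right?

6 8 7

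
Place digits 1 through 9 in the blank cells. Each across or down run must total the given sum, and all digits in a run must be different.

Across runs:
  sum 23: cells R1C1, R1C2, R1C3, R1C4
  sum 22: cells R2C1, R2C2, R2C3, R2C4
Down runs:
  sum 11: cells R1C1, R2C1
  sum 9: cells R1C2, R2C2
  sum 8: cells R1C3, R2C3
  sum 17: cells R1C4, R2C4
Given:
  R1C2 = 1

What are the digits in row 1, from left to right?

17 in 2 cells must be {8,9}.
R2C2 = 9 − 1 = 8 completes the 9 down.
Given what's placed, R2C4 must be 9 to fit the 22 across and 17 down.
R1C4 = 17 − 9 = 8 completes the 17 down.
R1C3 = 5: the only remaining digit allowed by both the 23 across and the 8 down.
R2C3 = 8 − 5 = 3 completes the 8 down.
R1C1 = 23 − 14 = 9 completes the 23 across.
R2C1 = 22 − 20 = 2 completes the 22 across.

9 1 5 8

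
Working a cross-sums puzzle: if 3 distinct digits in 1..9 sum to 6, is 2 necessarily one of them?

The only way to make 6 from 3 distinct digits is {1,2,3}, which contains 2.

Yes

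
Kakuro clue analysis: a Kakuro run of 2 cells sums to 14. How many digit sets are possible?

2 distinct digits from 1–9 sum between 3 and 17.
Enumerating: {5,9}, {6,8}.

2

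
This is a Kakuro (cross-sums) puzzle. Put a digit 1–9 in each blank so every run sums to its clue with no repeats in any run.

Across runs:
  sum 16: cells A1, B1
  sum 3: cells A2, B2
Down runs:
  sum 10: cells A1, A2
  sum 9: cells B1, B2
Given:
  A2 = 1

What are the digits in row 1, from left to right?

9 7

16 in 2 cells must be {7,9}; 3 in 2 cells must be {1,2}.
A1 = 10 − 1 = 9 completes the 10 down.
B1 = 16 − 9 = 7 completes the 16 across.
B2 = 3 − 1 = 2 completes the 3 across.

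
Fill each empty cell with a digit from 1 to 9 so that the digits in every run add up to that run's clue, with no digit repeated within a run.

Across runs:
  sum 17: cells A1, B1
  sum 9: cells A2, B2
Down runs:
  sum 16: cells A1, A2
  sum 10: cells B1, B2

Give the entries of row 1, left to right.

17 in 2 cells must be {8,9}; 16 in 2 cells must be {7,9}.
The 17 across and the 16 down share only 9, so A1 = 9.
B1 = 17 − 9 = 8 completes the 17 across.
A2 = 16 − 9 = 7 completes the 16 down.
B2 = 9 − 7 = 2 completes the 9 across.

9, 8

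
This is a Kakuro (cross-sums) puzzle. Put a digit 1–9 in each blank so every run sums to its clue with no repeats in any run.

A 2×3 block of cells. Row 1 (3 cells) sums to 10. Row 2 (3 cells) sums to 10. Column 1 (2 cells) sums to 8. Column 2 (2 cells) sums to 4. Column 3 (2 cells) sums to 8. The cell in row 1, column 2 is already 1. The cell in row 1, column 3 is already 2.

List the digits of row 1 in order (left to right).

7, 1, 2

4 in 2 cells must be {1,3}.
(1,1) = 10 − 3 = 7 completes the 10 across.
(2,1) = 8 − 7 = 1 completes the 8 down.
(2,2) = 4 − 1 = 3 completes the 4 down.
(2,3) = 10 − 4 = 6 completes the 10 across.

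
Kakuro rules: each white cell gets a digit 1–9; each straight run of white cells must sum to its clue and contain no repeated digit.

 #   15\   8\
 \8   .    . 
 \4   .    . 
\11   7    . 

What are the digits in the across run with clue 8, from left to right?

5 3

4 in 2 cells must be {1,3}.
R2C1 = 3: the only remaining digit allowed by both the 4 across and the 15 down.
R2C2 = 4 − 3 = 1 completes the 4 across.
R3C2 = 11 − 7 = 4 completes the 11 across.
R1C1 = 15 − 10 = 5 completes the 15 down.
R1C2 = 8 − 5 = 3 completes the 8 across.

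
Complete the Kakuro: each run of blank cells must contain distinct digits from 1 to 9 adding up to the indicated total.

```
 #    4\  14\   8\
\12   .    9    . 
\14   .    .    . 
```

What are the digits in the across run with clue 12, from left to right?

1 9 2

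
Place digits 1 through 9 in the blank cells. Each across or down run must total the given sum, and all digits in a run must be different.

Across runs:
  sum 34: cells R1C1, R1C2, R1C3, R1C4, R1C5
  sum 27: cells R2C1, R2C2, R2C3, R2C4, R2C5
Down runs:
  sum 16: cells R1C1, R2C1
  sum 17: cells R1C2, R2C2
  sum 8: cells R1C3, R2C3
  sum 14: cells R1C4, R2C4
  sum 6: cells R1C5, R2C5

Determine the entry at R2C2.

9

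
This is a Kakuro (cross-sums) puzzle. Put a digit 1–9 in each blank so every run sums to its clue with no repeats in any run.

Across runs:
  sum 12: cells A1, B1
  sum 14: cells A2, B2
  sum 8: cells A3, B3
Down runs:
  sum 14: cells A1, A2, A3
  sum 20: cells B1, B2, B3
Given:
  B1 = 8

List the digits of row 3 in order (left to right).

1 7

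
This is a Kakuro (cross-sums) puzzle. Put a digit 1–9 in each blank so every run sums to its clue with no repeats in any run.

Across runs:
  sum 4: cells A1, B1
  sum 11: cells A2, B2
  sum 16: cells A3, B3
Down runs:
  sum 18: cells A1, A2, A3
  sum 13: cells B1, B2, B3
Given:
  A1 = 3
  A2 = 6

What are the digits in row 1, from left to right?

3 1

4 in 2 cells must be {1,3}; 16 in 2 cells must be {7,9}.
B1 = 4 − 3 = 1 completes the 4 across.
B2 = 11 − 6 = 5 completes the 11 across.
A3 = 18 − 9 = 9 completes the 18 down.
B3 = 16 − 9 = 7 completes the 16 across.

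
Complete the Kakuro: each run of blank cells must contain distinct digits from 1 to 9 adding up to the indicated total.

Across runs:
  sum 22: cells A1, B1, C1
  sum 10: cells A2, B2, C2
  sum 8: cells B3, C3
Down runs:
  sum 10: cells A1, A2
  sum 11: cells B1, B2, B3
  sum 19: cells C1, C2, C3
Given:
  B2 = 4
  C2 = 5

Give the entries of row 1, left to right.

A2 = 10 − 9 = 1 completes the 10 across.
Given what's placed, C3 must be 6 to fit the 8 across and 19 down.
A1 = 10 − 1 = 9 completes the 10 down.
C1 = 19 − 11 = 8 completes the 19 down.
B3 = 8 − 6 = 2 completes the 8 across.
B1 = 22 − 17 = 5 completes the 22 across.

9, 5, 8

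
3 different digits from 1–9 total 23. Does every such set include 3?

No

The only way to make 23 from 3 distinct digits is {6,8,9}, which does not contain 3.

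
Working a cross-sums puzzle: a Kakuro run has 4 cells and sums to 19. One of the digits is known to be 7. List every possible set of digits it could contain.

{1,2,7,9}; {1,3,7,8}; {1,5,6,7}; {2,4,6,7}; {3,4,5,7}

4 distinct digits from 1–9 sum between 10 and 30.
Keeping only sets containing 7.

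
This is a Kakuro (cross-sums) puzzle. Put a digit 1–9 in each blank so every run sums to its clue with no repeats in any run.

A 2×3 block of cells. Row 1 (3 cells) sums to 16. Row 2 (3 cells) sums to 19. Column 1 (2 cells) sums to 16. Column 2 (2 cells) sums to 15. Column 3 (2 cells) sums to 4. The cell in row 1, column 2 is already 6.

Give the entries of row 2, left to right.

7 9 3

16 in 2 cells must be {7,9}; 4 in 2 cells must be {1,3}.
(2,2) = 15 − 6 = 9 completes the 15 down.
Given what's placed, (2,3) must be 3 to fit the 19 across and 4 down.
(1,3) = 4 − 3 = 1 completes the 4 down.
(2,1) = 19 − 12 = 7 completes the 19 across.
(1,1) = 16 − 7 = 9 completes the 16 across.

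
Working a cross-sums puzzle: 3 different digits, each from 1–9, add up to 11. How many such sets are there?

5

3 distinct digits from 1–9 sum between 6 and 24.
Enumerating: {1,2,8}, {1,3,7}, {1,4,6}, {2,3,6}, {2,4,5}.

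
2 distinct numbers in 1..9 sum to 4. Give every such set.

2 distinct digits from 1–9 sum between 3 and 17.
Only one set works: {1,3}.

{1,3}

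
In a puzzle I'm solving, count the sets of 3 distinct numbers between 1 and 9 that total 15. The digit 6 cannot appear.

5

3 distinct digits from 1–9 sum between 6 and 24.
Dropping sets that contain 6.
Enumerating: {1,5,9}, {2,4,9}, {2,5,8}, {3,4,8}, {3,5,7}.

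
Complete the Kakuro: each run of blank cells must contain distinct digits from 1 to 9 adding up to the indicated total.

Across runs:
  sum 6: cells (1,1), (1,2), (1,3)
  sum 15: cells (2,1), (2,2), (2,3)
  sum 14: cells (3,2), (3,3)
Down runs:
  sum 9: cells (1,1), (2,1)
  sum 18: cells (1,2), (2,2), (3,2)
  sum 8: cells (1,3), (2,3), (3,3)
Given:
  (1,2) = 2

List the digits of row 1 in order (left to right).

6 in 3 cells must be {1,2,3}.
(3,2) = 9: the only remaining digit allowed by both the 14 across and the 18 down.
(3,3) = 14 − 9 = 5 completes the 14 across.
(1,3) = 1: the only remaining digit allowed by both the 6 across and the 8 down.
(2,2) = 18 − 11 = 7 completes the 18 down.
(2,3) = 8 − 6 = 2 completes the 8 down.
(1,1) = 6 − 3 = 3 completes the 6 across.
(2,1) = 15 − 9 = 6 completes the 15 across.

3, 2, 1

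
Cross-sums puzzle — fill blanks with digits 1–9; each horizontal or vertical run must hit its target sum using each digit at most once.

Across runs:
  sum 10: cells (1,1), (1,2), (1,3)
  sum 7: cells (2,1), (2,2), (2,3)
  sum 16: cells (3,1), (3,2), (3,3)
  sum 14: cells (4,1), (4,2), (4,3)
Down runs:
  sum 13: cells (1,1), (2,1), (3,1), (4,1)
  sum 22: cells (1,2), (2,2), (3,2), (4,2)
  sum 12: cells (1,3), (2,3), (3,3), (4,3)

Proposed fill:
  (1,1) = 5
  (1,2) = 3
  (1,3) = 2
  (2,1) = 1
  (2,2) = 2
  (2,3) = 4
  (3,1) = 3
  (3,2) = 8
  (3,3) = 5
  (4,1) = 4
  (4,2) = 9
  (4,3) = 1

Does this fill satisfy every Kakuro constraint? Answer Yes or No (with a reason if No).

Yes

Across: 5+3+2=10; 1+2+4=7; 3+8+5=16; 4+9+1=14. Down: 5+1+3+4=13; 3+2+8+9=22; 2+4+5+1=12. No digit repeats within any run.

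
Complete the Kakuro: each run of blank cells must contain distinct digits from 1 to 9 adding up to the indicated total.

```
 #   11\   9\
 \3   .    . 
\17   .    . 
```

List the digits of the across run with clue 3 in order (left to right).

3 in 2 cells must be {1,2}; 17 in 2 cells must be {8,9}.
The 3 across and the 11 down share only 2, so R1C1 = 2.
R1C2 = 3 − 2 = 1 completes the 3 across.
R2C1 = 11 − 2 = 9 completes the 11 down.
R2C2 = 17 − 9 = 8 completes the 17 across.

2, 1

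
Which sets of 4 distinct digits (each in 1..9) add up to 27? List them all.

{3,7,8,9}; {4,6,8,9}; {5,6,7,9}

4 distinct digits from 1–9 sum between 10 and 30.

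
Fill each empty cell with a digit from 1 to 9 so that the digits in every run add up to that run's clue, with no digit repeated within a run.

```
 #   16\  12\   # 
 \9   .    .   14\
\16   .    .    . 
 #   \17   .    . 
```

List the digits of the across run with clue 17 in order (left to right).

17 in 2 cells must be {8,9}; 16 in 2 cells must be {7,9}.
The 9 across and the 16 down share only 7, so R1C1 = 7.
R1C2 = 9 − 7 = 2 completes the 9 across.
R2C1 = 16 − 7 = 9 completes the 16 down.
R3C2 = 9: the only remaining digit allowed by both the 17 across and the 12 down.
R3C3 = 17 − 9 = 8 completes the 17 across.
R2C2 = 12 − 11 = 1 completes the 12 down.
R2C3 = 16 − 10 = 6 completes the 16 across.

9 8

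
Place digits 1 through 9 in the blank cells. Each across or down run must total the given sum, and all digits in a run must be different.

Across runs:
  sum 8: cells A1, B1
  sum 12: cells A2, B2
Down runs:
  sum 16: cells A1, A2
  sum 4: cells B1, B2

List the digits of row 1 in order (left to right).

7 1

16 in 2 cells must be {7,9}; 4 in 2 cells must be {1,3}.
The 8 across and the 16 down share only 7, so A1 = 7.
B1 = 8 − 7 = 1 completes the 8 across.
A2 = 16 − 7 = 9 completes the 16 down.
B2 = 12 − 9 = 3 completes the 12 across.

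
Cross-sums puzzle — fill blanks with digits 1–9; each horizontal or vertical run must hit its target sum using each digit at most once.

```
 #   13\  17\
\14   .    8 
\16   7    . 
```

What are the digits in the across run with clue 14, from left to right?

16 in 2 cells must be {7,9}; 17 in 2 cells must be {8,9}.
R1C1 = 14 − 8 = 6 completes the 14 across.
R2C2 = 16 − 7 = 9 completes the 16 across.

6 8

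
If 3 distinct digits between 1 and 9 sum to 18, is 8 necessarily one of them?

No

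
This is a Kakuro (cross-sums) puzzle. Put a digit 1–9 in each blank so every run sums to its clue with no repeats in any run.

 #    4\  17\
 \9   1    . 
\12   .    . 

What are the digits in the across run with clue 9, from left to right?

4 in 2 cells must be {1,3}; 17 in 2 cells must be {8,9}.
R1C2 = 9 − 1 = 8 completes the 9 across.
R2C1 = 4 − 1 = 3 completes the 4 down.
R2C2 = 12 − 3 = 9 completes the 12 across.

1, 8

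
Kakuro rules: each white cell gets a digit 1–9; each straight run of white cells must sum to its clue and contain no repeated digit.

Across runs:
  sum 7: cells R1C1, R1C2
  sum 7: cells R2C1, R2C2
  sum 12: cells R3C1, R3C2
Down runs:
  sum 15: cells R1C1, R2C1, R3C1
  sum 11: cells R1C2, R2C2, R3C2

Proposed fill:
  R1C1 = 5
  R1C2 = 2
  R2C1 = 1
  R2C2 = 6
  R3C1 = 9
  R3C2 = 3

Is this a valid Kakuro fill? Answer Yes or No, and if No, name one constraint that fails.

Yes

Across: 5+2=7; 1+6=7; 9+3=12. Down: 5+1+9=15; 2+6+3=11. No digit repeats within any run.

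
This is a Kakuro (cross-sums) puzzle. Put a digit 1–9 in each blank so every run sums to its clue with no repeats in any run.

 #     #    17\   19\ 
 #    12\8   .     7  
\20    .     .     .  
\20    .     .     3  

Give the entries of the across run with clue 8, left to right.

R1C2 = 8 − 7 = 1 completes the 8 across.
R2C3 = 19 − 10 = 9 completes the 19 down.
R3C2 = 9: the only remaining digit allowed by both the 20 across and the 17 down.
R2C2 = 17 − 10 = 7 completes the 17 down.
R3C1 = 20 − 12 = 8 completes the 20 across.
R2C1 = 20 − 16 = 4 completes the 20 across.

1 7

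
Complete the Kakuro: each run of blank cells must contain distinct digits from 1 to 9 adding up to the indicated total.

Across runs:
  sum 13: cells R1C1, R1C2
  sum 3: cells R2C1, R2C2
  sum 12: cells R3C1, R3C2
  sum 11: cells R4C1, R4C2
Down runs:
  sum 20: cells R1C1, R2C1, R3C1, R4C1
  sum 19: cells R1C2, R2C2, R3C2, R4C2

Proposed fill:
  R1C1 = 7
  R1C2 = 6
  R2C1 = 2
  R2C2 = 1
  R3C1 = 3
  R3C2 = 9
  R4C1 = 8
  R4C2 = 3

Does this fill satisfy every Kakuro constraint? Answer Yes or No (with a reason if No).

Yes

Across: 7+6=13; 2+1=3; 3+9=12; 8+3=11. Down: 7+2+3+8=20; 6+1+9+3=19. No digit repeats within any run.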